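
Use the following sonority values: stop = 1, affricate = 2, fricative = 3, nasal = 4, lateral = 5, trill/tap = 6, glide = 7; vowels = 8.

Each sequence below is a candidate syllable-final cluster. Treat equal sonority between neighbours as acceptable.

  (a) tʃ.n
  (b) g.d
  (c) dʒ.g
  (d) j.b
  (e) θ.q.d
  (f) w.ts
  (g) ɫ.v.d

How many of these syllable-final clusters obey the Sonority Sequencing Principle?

6

(a) 2-4 → violates
(b) 1-1 → obeys
(c) 2-1 → obeys
(d) 7-1 → obeys
(e) 3-1-1 → obeys
(f) 7-2 → obeys
(g) 5-3-1 → obeys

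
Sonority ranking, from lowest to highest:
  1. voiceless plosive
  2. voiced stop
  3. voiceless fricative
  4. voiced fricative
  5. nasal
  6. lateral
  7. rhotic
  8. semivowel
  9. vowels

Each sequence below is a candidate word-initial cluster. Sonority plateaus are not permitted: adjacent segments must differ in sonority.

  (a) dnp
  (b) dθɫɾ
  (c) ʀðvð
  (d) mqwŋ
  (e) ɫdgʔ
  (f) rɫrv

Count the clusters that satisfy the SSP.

(a) dnp: profile 2-5-1 — violates.
(b) dθɫɾ: profile 2-3-6-7 — obeys.
(c) ʀðvð: profile 7-4-4-4 — violates.
(d) mqwŋ: profile 5-1-8-5 — violates.
(e) ɫdgʔ: profile 6-2-2-1 — violates.
(f) rɫrv: profile 7-6-7-4 — violates.

1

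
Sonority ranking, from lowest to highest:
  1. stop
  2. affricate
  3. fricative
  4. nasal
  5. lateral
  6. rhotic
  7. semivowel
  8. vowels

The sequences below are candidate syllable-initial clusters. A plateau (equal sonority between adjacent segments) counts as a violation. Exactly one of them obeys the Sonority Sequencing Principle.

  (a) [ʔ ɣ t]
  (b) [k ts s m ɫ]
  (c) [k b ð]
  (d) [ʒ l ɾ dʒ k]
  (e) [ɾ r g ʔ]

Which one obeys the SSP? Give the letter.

b

(a) sonority 1-3-1: ill-formed.
(b) sonority 1-2-3-4-5: well-formed.
(c) sonority 1-1-3: ill-formed.
(d) sonority 3-5-6-2-1: ill-formed.
(e) sonority 6-6-1-1: ill-formed.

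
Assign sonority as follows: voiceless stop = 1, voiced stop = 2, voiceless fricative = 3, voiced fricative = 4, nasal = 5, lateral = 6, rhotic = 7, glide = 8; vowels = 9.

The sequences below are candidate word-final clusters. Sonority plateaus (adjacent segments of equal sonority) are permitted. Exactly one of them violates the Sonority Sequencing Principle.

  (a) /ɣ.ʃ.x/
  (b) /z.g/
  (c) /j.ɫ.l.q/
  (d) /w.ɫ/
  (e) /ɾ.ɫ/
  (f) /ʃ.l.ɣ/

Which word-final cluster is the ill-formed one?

(a) 4-3-3 → obeys
(b) 4-2 → obeys
(c) 8-6-6-1 → obeys
(d) 8-6 → obeys
(e) 7-6 → obeys
(f) 3-6-4 → violates

f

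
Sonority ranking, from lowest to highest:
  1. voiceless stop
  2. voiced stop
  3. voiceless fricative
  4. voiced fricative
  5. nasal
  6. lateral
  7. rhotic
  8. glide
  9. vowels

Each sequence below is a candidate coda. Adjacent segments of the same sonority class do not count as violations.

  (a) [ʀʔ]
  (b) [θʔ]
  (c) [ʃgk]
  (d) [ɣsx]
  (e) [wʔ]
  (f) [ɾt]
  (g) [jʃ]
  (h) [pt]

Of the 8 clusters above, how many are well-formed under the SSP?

8

(a) 7-1 → obeys
(b) 3-1 → obeys
(c) 3-2-1 → obeys
(d) 4-3-3 → obeys
(e) 8-1 → obeys
(f) 7-1 → obeys
(g) 8-3 → obeys
(h) 1-1 → obeys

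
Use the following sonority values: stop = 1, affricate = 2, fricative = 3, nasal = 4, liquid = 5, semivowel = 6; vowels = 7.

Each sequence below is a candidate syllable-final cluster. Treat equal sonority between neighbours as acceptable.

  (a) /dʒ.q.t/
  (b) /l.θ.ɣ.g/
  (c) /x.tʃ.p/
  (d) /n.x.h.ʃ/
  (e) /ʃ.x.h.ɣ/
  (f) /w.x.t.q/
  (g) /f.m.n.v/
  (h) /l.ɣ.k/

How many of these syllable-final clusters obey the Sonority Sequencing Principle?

(a) /dʒ.q.t/: profile 2-1-1 — obeys.
(b) /l.θ.ɣ.g/: profile 5-3-3-1 — obeys.
(c) /x.tʃ.p/: profile 3-2-1 — obeys.
(d) /n.x.h.ʃ/: profile 4-3-3-3 — obeys.
(e) /ʃ.x.h.ɣ/: profile 3-3-3-3 — obeys.
(f) /w.x.t.q/: profile 6-3-1-1 — obeys.
(g) /f.m.n.v/: profile 3-4-4-3 — violates.
(h) /l.ɣ.k/: profile 5-3-1 — obeys.

7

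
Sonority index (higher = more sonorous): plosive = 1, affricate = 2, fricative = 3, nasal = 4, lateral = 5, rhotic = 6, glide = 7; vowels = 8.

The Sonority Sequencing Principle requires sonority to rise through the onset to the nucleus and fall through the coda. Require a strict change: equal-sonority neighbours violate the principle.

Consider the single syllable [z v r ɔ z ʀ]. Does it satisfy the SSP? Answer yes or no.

Onset: /z/ is a fricative (sonority 3), /v/ is a fricative (sonority 3), /r/ is a rhotic (sonority 6); then the nucleus /ɔ/ (sonority 8).
Onset profile 3-3-6-8 — does not strictly rise throughout.
Coda: /z/ is a fricative (sonority 3), /ʀ/ is a rhotic (sonority 6).
Coda profile 8-3-6 — does not strictly fall throughout.

no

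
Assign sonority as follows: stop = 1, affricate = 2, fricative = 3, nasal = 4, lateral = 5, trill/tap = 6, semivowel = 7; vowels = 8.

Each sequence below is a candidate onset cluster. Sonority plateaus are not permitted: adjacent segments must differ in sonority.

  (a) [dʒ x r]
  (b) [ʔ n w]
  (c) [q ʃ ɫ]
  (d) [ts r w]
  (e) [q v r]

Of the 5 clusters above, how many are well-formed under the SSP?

5

(a) sonority 2-3-6: well-formed.
(b) sonority 1-4-7: well-formed.
(c) sonority 1-3-5: well-formed.
(d) sonority 2-6-7: well-formed.
(e) sonority 1-3-6: well-formed.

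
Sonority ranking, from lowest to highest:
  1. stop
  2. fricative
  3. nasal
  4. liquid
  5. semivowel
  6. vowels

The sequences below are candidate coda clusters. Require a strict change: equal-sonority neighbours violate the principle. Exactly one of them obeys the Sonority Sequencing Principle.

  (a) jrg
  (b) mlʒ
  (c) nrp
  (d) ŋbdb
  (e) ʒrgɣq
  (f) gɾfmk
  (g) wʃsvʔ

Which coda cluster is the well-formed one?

a

(a) sonority 5-4-1: well-formed.
(b) sonority 3-4-2: ill-formed.
(c) sonority 3-4-1: ill-formed.
(d) sonority 3-1-1-1: ill-formed.
(e) sonority 2-4-1-2-1: ill-formed.
(f) sonority 1-4-2-3-1: ill-formed.
(g) sonority 5-2-2-2-1: ill-formed.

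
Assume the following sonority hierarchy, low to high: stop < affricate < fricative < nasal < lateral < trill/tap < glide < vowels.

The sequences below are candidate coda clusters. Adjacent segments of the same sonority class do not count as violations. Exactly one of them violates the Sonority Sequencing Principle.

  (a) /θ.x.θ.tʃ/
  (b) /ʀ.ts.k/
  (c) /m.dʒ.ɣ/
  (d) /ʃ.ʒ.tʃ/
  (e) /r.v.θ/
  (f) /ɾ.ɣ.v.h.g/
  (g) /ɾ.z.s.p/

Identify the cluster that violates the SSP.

(a) /θ.x.θ.tʃ/: profile 3-3-3-2 — obeys.
(b) /ʀ.ts.k/: profile 6-2-1 — obeys.
(c) /m.dʒ.ɣ/: profile 4-2-3 — violates.
(d) /ʃ.ʒ.tʃ/: profile 3-3-2 — obeys.
(e) /r.v.θ/: profile 6-3-3 — obeys.
(f) /ɾ.ɣ.v.h.g/: profile 6-3-3-3-1 — obeys.
(g) /ɾ.z.s.p/: profile 6-3-3-1 — obeys.

c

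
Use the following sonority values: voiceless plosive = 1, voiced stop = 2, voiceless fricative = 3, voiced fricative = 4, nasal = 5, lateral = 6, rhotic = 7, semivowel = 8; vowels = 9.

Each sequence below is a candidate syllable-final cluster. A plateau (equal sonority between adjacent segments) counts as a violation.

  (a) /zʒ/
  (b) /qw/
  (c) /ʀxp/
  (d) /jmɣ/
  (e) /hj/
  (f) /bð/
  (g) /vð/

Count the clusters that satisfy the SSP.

2

(a) sonority 4-4: ill-formed.
(b) sonority 1-8: ill-formed.
(c) sonority 7-3-1: well-formed.
(d) sonority 8-5-4: well-formed.
(e) sonority 3-8: ill-formed.
(f) sonority 2-4: ill-formed.
(g) sonority 4-4: ill-formed.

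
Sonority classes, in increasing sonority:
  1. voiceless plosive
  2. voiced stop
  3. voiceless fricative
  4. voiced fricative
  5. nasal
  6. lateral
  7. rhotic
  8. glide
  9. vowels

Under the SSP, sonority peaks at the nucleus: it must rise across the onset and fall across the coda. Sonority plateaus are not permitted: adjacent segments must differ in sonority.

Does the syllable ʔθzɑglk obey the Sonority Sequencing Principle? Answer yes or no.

no

Onset: /ʔ/ is a voiceless plosive (sonority 1), /θ/ is a voiceless fricative (sonority 3), /z/ is a voiced fricative (sonority 4); then the nucleus /ɑ/ (sonority 9).
Onset profile 1-3-4-9 — rises to the nucleus.
Coda: /g/ is a voiced stop (sonority 2), /l/ is a lateral (sonority 6), /k/ is a voiceless plosive (sonority 1).
Coda profile 9-2-6-1 — does not strictly fall throughout.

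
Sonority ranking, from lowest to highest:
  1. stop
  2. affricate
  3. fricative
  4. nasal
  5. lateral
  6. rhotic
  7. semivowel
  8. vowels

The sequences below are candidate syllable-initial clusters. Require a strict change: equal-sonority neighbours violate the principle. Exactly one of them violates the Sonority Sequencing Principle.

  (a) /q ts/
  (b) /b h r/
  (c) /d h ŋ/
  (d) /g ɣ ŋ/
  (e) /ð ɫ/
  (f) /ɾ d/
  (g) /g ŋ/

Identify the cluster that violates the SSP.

f

(a) /q ts/: profile 1-2 — obeys.
(b) /b h r/: profile 1-3-6 — obeys.
(c) /d h ŋ/: profile 1-3-4 — obeys.
(d) /g ɣ ŋ/: profile 1-3-4 — obeys.
(e) /ð ɫ/: profile 3-5 — obeys.
(f) /ɾ d/: profile 6-1 — violates.
(g) /g ŋ/: profile 1-4 — obeys.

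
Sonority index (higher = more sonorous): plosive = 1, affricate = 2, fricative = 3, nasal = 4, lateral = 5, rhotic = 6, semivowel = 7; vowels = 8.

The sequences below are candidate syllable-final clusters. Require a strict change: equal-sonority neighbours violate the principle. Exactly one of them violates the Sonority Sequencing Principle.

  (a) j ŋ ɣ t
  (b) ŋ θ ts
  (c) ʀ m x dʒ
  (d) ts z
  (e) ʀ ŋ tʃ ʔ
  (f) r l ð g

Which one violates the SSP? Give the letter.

d

(a) 7-4-3-1 → obeys
(b) 4-3-2 → obeys
(c) 6-4-3-2 → obeys
(d) 2-3 → violates
(e) 6-4-2-1 → obeys
(f) 6-5-3-1 → obeys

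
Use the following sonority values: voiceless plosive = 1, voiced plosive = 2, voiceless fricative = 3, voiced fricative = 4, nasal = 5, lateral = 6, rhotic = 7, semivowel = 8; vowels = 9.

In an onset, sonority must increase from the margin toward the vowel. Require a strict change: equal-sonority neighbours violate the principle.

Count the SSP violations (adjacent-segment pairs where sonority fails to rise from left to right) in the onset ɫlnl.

2

/ɫ/ is a lateral (sonority 6).
/l/ is a lateral (sonority 6).
/n/ is a nasal (sonority 5).
/l/ is a lateral (sonority 6).
/ɫ/→/l/: 6→6 (plateau) — violation.
/l/→/n/: 6→5 (does not rise) — violation.
/n/→/l/: 5→6 (rises) — ok.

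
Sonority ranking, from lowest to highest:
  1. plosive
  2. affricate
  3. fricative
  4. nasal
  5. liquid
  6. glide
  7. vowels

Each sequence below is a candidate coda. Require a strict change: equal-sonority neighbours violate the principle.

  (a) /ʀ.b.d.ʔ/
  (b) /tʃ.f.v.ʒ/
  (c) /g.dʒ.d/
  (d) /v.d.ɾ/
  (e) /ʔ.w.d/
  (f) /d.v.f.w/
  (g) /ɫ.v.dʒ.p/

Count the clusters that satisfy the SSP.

(a) 5-1-1-1 → violates
(b) 2-3-3-3 → violates
(c) 1-2-1 → violates
(d) 3-1-5 → violates
(e) 1-6-1 → violates
(f) 1-3-3-6 → violates
(g) 5-3-2-1 → obeys

1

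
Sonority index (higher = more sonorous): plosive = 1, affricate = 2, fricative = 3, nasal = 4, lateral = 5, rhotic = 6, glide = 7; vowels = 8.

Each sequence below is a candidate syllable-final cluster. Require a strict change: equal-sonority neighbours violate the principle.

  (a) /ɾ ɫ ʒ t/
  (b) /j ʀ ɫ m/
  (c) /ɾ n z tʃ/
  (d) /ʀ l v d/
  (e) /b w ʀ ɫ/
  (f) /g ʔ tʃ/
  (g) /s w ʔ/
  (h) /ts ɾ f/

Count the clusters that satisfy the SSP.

4

(a) /ɾ ɫ ʒ t/: profile 6-5-3-1 — obeys.
(b) /j ʀ ɫ m/: profile 7-6-5-4 — obeys.
(c) /ɾ n z tʃ/: profile 6-4-3-2 — obeys.
(d) /ʀ l v d/: profile 6-5-3-1 — obeys.
(e) /b w ʀ ɫ/: profile 1-7-6-5 — violates.
(f) /g ʔ tʃ/: profile 1-1-2 — violates.
(g) /s w ʔ/: profile 3-7-1 — violates.
(h) /ts ɾ f/: profile 2-6-3 — violates.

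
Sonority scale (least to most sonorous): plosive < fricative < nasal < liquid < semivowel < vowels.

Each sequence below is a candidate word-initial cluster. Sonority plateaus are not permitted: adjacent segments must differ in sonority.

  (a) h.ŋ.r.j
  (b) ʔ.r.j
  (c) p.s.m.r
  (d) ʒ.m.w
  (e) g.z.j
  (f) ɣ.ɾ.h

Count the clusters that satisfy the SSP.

5

(a) sonority 2-3-4-5: well-formed.
(b) sonority 1-4-5: well-formed.
(c) sonority 1-2-3-4: well-formed.
(d) sonority 2-3-5: well-formed.
(e) sonority 1-2-5: well-formed.
(f) sonority 2-4-2: ill-formed.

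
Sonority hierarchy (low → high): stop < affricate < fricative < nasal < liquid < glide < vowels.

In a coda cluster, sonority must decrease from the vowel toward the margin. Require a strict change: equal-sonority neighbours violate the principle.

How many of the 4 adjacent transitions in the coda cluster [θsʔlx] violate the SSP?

/θ/ — fricative, sonority 3.
/s/ — fricative, sonority 3.
/ʔ/ — stop, sonority 1.
/l/ — liquid, sonority 5.
/x/ — fricative, sonority 3.
/θ/→/s/: 3→3 (plateau) — violation.
/s/→/ʔ/: 3→1 (falls) — ok.
/ʔ/→/l/: 1→5 (does not fall) — violation.
/l/→/x/: 5→3 (falls) — ok.

2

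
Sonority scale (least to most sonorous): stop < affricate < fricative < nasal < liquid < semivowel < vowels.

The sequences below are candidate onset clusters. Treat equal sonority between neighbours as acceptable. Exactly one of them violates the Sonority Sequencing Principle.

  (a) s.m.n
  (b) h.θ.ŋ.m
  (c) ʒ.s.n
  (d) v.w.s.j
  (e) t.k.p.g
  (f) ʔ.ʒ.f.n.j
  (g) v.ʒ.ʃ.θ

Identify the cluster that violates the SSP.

d

(a) sonority 3-4-4: well-formed.
(b) sonority 3-3-4-4: well-formed.
(c) sonority 3-3-4: well-formed.
(d) sonority 3-6-3-6: ill-formed.
(e) sonority 1-1-1-1: well-formed.
(f) sonority 1-3-3-4-6: well-formed.
(g) sonority 3-3-3-3: well-formed.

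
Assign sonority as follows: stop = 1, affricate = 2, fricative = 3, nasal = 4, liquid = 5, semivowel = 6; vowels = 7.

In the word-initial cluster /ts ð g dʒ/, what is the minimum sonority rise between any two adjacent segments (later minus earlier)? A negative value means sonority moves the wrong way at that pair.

-2

/ts/ — affricate, sonority 2.
/ð/ — fricative, sonority 3.
/g/ — stop, sonority 1.
/dʒ/ — affricate, sonority 2.
/ts/→/ð/: change +1.
/ð/→/g/: change -2.
/g/→/dʒ/: change +1.
Minimum = -2.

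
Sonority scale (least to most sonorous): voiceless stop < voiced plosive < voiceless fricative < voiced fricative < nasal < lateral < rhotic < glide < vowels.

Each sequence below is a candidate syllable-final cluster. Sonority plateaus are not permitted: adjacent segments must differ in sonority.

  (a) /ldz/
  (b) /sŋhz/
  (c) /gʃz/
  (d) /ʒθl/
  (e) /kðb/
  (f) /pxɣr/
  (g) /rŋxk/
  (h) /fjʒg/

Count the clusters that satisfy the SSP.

(a) sonority 6-2-4: ill-formed.
(b) sonority 3-5-3-4: ill-formed.
(c) sonority 2-3-4: ill-formed.
(d) sonority 4-3-6: ill-formed.
(e) sonority 1-4-2: ill-formed.
(f) sonority 1-3-4-7: ill-formed.
(g) sonority 7-5-3-1: well-formed.
(h) sonority 3-8-4-2: ill-formed.

1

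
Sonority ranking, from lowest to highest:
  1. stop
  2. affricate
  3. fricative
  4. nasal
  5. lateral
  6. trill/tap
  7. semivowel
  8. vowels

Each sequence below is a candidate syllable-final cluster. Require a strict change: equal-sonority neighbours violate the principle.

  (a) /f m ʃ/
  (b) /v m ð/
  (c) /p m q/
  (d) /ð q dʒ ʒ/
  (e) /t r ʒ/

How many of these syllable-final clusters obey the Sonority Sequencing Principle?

0

(a) /f m ʃ/: profile 3-4-3 — violates.
(b) /v m ð/: profile 3-4-3 — violates.
(c) /p m q/: profile 1-4-1 — violates.
(d) /ð q dʒ ʒ/: profile 3-1-2-3 — violates.
(e) /t r ʒ/: profile 1-6-3 — violates.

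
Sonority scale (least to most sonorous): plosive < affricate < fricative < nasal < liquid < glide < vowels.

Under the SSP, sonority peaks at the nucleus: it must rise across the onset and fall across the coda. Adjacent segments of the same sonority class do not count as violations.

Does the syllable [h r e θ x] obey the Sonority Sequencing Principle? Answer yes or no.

Onset: /h/ is a fricative (sonority 3), /r/ is a liquid (sonority 5); then the nucleus /e/ (sonority 7).
Onset profile 3-5-7 — rises to the nucleus.
Coda: /θ/ is a fricative (sonority 3), /x/ is a fricative (sonority 3).
Coda profile 7-3-3 — falls from the nucleus.

yes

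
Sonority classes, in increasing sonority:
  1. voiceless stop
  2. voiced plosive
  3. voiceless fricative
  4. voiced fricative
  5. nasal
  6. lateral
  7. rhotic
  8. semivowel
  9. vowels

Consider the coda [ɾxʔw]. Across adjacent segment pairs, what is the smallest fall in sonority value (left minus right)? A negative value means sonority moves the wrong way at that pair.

-7

/ɾ/ is a rhotic (sonority 7).
/x/ is a voiceless fricative (sonority 3).
/ʔ/ is a voiceless stop (sonority 1).
/w/ is a semivowel (sonority 8).
/ɾ/→/x/: change +4.
/x/→/ʔ/: change +2.
/ʔ/→/w/: change -7.
Minimum = -7.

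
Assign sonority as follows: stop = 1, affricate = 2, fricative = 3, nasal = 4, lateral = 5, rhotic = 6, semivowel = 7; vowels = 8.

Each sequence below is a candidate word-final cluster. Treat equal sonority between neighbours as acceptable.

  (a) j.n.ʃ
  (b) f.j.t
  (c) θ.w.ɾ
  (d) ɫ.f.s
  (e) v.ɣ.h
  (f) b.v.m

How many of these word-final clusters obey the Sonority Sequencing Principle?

(a) sonority 7-4-3: well-formed.
(b) sonority 3-7-1: ill-formed.
(c) sonority 3-7-6: ill-formed.
(d) sonority 5-3-3: well-formed.
(e) sonority 3-3-3: well-formed.
(f) sonority 1-3-4: ill-formed.

3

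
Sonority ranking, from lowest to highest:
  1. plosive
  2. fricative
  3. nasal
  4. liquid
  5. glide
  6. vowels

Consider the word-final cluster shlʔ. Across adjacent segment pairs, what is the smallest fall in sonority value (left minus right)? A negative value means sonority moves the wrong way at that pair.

/s/ — fricative, sonority 2.
/h/ — fricative, sonority 2.
/l/ — liquid, sonority 4.
/ʔ/ — plosive, sonority 1.
/s/→/h/: change +0.
/h/→/l/: change -2.
/l/→/ʔ/: change +3.
Minimum = -2.

-2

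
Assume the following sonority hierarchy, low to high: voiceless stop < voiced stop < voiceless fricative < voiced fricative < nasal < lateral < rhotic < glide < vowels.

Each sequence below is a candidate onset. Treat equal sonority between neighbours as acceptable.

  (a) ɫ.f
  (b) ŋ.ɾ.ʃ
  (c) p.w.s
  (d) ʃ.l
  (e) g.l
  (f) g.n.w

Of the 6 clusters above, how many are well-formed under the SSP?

3

(a) 6-3 → violates
(b) 5-7-3 → violates
(c) 1-8-3 → violates
(d) 3-6 → obeys
(e) 2-6 → obeys
(f) 2-5-8 → obeys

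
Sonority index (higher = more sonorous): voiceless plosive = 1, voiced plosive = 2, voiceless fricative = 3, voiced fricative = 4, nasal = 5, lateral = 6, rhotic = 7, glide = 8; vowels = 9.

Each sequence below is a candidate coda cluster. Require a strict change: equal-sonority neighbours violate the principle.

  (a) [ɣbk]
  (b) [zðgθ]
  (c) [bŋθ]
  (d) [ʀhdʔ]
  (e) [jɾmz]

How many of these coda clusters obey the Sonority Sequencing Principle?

3

(a) [ɣbk]: profile 4-2-1 — obeys.
(b) [zðgθ]: profile 4-4-2-3 — violates.
(c) [bŋθ]: profile 2-5-3 — violates.
(d) [ʀhdʔ]: profile 7-3-2-1 — obeys.
(e) [jɾmz]: profile 8-7-5-4 — obeys.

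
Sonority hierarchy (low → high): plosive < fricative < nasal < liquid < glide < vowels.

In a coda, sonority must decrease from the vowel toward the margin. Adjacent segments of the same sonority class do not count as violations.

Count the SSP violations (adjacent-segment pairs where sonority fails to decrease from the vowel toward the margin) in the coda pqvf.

1

/p/ is a plosive (sonority 1).
/q/ is a plosive (sonority 1).
/v/ is a fricative (sonority 2).
/f/ is a fricative (sonority 2).
/p/→/q/: 1→1 (plateau, allowed) — ok.
/q/→/v/: 1→2 (does not fall) — violation.
/v/→/f/: 2→2 (plateau, allowed) — ok.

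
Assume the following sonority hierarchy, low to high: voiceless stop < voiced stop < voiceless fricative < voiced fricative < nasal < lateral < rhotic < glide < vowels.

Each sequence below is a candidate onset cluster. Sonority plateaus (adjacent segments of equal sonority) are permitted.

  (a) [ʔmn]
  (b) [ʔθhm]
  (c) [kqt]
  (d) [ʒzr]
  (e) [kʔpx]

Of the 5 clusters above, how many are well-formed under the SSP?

(a) 1-5-5 → obeys
(b) 1-3-3-5 → obeys
(c) 1-1-1 → obeys
(d) 4-4-7 → obeys
(e) 1-1-1-3 → obeys

5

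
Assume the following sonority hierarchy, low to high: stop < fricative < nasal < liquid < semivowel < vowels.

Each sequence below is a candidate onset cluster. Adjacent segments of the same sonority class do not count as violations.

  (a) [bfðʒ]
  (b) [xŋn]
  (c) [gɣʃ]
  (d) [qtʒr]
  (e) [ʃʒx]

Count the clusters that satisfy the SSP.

5

(a) sonority 1-2-2-2: well-formed.
(b) sonority 2-3-3: well-formed.
(c) sonority 1-2-2: well-formed.
(d) sonority 1-1-2-4: well-formed.
(e) sonority 2-2-2: well-formed.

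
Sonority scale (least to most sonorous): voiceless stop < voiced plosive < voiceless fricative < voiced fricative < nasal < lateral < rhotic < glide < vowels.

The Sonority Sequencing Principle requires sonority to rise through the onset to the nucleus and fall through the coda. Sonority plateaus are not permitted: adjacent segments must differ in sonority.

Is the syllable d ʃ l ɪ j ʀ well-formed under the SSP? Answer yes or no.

yes

Onset: /d/ is a voiced plosive (sonority 2), /ʃ/ is a voiceless fricative (sonority 3), /l/ is a lateral (sonority 6); then the nucleus /ɪ/ (sonority 9).
Onset profile 2-3-6-9 — rises to the nucleus.
Coda: /j/ is a glide (sonority 8), /ʀ/ is a rhotic (sonority 7).
Coda profile 9-8-7 — falls from the nucleus.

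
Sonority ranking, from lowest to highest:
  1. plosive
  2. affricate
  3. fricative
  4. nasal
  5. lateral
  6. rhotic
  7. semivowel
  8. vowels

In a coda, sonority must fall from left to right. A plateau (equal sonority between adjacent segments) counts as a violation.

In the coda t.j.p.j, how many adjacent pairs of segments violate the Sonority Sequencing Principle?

/t/ — plosive, sonority 1.
/j/ — semivowel, sonority 7.
/p/ — plosive, sonority 1.
/j/ — semivowel, sonority 7.
/t/→/j/: 1→7 (does not fall) — violation.
/j/→/p/: 7→1 (falls) — ok.
/p/→/j/: 1→7 (does not fall) — violation.

2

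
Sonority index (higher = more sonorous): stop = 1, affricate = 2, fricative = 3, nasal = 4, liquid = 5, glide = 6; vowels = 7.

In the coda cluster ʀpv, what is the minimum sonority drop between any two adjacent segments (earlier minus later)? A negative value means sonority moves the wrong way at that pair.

/ʀ/ is a liquid (sonority 5).
/p/ is a stop (sonority 1).
/v/ is a fricative (sonority 3).
/ʀ/→/p/: change +4.
/p/→/v/: change -2.
Minimum = -2.

-2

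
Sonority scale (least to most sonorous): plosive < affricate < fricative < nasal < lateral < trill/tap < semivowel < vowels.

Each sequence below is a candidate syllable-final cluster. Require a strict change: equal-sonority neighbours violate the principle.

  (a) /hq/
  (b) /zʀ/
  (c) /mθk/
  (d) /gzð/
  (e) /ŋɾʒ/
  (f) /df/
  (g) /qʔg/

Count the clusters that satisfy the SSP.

(a) /hq/: profile 3-1 — obeys.
(b) /zʀ/: profile 3-6 — violates.
(c) /mθk/: profile 4-3-1 — obeys.
(d) /gzð/: profile 1-3-3 — violates.
(e) /ŋɾʒ/: profile 4-6-3 — violates.
(f) /df/: profile 1-3 — violates.
(g) /qʔg/: profile 1-1-1 — violates.

2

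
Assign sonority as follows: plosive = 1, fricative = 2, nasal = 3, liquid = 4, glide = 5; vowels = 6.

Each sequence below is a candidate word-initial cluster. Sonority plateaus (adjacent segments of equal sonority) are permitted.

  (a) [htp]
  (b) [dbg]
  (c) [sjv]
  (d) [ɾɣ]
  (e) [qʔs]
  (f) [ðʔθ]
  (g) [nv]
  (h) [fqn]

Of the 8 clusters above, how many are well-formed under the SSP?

(a) 2-1-1 → violates
(b) 1-1-1 → obeys
(c) 2-5-2 → violates
(d) 4-2 → violates
(e) 1-1-2 → obeys
(f) 2-1-2 → violates
(g) 3-2 → violates
(h) 2-1-3 → violates

2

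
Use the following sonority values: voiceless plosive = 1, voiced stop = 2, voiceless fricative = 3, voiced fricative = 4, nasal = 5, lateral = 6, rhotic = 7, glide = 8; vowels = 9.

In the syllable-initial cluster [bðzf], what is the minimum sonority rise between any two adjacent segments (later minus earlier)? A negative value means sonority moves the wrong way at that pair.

/b/ is a voiced stop (sonority 2).
/ð/ is a voiced fricative (sonority 4).
/z/ is a voiced fricative (sonority 4).
/f/ is a voiceless fricative (sonority 3).
/b/→/ð/: change +2.
/ð/→/z/: change +0.
/z/→/f/: change -1.
Minimum = -1.

-1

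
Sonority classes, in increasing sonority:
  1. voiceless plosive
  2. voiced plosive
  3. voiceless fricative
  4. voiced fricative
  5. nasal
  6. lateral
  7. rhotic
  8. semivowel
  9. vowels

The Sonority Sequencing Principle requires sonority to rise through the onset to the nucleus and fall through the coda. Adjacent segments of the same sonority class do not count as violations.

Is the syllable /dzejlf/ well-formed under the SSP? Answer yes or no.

Onset: /d/ is a voiced plosive (sonority 2), /z/ is a voiced fricative (sonority 4); then the nucleus /e/ (sonority 9).
Onset profile 2-4-9 — rises to the nucleus.
Coda: /j/ is a semivowel (sonority 8), /l/ is a lateral (sonority 6), /f/ is a voiceless fricative (sonority 3).
Coda profile 9-8-6-3 — falls from the nucleus.

yes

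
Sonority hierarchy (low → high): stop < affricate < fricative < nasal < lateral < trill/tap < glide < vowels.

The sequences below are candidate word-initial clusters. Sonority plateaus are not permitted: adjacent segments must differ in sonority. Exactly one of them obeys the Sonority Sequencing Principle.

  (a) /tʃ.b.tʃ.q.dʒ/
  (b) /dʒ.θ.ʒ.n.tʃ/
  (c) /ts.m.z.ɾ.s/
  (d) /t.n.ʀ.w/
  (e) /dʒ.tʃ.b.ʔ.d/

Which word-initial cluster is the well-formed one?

(a) 2-1-2-1-2 → violates
(b) 2-3-3-4-2 → violates
(c) 2-4-3-6-3 → violates
(d) 1-4-6-7 → obeys
(e) 2-2-1-1-1 → violates

d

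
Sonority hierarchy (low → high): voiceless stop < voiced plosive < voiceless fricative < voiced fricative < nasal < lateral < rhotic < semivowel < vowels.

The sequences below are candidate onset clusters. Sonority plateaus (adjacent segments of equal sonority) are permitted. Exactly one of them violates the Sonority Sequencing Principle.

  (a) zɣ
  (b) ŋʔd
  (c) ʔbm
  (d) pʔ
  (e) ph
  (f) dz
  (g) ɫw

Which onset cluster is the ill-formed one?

(a) zɣ: profile 4-4 — obeys.
(b) ŋʔd: profile 5-1-2 — violates.
(c) ʔbm: profile 1-2-5 — obeys.
(d) pʔ: profile 1-1 — obeys.
(e) ph: profile 1-3 — obeys.
(f) dz: profile 2-4 — obeys.
(g) ɫw: profile 6-8 — obeys.

b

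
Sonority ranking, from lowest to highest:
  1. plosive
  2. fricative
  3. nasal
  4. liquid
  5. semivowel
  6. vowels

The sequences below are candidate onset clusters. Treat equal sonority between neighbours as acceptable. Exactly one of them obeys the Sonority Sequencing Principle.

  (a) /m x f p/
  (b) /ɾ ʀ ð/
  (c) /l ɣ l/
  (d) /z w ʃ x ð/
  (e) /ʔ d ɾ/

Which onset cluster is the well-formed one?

(a) 3-2-2-1 → violates
(b) 4-4-2 → violates
(c) 4-2-4 → violates
(d) 2-5-2-2-2 → violates
(e) 1-1-4 → obeys

e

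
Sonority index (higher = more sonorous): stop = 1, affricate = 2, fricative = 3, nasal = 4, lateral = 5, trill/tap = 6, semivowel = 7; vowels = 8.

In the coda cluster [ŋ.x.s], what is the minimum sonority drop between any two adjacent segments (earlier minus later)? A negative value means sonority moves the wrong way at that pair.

0

/ŋ/ — nasal, sonority 4.
/x/ — fricative, sonority 3.
/s/ — fricative, sonority 3.
/ŋ/→/x/: change +1.
/x/→/s/: change +0.
Minimum = 0.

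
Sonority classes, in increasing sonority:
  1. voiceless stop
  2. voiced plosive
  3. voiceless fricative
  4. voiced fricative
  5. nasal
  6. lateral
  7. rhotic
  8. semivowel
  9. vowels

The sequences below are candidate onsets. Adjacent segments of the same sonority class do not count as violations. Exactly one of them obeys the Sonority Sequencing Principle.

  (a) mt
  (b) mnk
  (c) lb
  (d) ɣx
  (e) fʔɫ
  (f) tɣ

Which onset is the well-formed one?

f

(a) 5-1 → violates
(b) 5-5-1 → violates
(c) 6-2 → violates
(d) 4-3 → violates
(e) 3-1-6 → violates
(f) 1-4 → obeys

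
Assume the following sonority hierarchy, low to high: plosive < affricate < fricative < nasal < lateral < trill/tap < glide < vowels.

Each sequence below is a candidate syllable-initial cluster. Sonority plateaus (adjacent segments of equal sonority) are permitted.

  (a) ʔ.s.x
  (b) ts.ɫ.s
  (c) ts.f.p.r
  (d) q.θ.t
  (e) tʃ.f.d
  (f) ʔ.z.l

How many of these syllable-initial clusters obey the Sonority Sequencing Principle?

2

(a) 1-3-3 → obeys
(b) 2-5-3 → violates
(c) 2-3-1-6 → violates
(d) 1-3-1 → violates
(e) 2-3-1 → violates
(f) 1-3-5 → obeys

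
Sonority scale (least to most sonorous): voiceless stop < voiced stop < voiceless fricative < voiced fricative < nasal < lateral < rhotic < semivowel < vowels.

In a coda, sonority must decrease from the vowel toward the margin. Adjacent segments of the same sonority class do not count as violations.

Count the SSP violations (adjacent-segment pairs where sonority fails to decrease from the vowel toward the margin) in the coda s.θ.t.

0

/s/ is a voiceless fricative (sonority 3).
/θ/ is a voiceless fricative (sonority 3).
/t/ is a voiceless stop (sonority 1).
/s/→/θ/: 3→3 (plateau, allowed) — ok.
/θ/→/t/: 3→1 (falls) — ok.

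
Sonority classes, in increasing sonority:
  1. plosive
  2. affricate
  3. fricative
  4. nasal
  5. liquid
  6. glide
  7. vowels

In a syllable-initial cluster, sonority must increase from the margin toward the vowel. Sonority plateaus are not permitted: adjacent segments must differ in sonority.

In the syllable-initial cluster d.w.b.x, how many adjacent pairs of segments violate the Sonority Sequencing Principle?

1

/d/ is a plosive (sonority 1).
/w/ is a glide (sonority 6).
/b/ is a plosive (sonority 1).
/x/ is a fricative (sonority 3).
/d/→/w/: 1→6 (rises) — ok.
/w/→/b/: 6→1 (does not rise) — violation.
/b/→/x/: 1→3 (rises) — ok.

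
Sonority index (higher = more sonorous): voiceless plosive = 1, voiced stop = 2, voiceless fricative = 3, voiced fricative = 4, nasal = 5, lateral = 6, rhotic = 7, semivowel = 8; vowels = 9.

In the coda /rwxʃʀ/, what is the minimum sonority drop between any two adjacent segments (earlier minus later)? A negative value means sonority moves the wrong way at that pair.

/r/ — rhotic, sonority 7.
/w/ — semivowel, sonority 8.
/x/ — voiceless fricative, sonority 3.
/ʃ/ — voiceless fricative, sonority 3.
/ʀ/ — rhotic, sonority 7.
/r/→/w/: change -1.
/w/→/x/: change +5.
/x/→/ʃ/: change +0.
/ʃ/→/ʀ/: change -4.
Minimum = -4.

-4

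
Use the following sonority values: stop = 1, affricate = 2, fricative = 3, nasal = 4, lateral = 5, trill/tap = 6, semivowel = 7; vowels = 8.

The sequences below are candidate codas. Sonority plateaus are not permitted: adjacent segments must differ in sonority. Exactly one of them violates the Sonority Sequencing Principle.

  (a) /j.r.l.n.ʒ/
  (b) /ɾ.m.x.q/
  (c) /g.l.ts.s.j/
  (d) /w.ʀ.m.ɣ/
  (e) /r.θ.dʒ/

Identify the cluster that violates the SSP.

c

(a) sonority 7-6-5-4-3: well-formed.
(b) sonority 6-4-3-1: well-formed.
(c) sonority 1-5-2-3-7: ill-formed.
(d) sonority 7-6-4-3: well-formed.
(e) sonority 6-3-2: well-formed.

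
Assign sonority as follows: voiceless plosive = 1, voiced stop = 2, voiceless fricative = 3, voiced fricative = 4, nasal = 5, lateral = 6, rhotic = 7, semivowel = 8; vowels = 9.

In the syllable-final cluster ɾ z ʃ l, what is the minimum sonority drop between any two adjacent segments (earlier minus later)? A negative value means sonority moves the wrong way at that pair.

/ɾ/ — rhotic, sonority 7.
/z/ — voiced fricative, sonority 4.
/ʃ/ — voiceless fricative, sonority 3.
/l/ — lateral, sonority 6.
/ɾ/→/z/: change +3.
/z/→/ʃ/: change +1.
/ʃ/→/l/: change -3.
Minimum = -3.

-3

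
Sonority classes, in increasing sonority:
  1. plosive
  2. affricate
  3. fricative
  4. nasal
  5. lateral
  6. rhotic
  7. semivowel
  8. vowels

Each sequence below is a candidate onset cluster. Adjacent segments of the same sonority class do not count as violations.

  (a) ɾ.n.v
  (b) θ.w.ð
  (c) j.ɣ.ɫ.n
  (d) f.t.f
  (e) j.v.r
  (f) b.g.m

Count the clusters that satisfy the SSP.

(a) 6-4-3 → violates
(b) 3-7-3 → violates
(c) 7-3-5-4 → violates
(d) 3-1-3 → violates
(e) 7-3-6 → violates
(f) 1-1-4 → obeys

1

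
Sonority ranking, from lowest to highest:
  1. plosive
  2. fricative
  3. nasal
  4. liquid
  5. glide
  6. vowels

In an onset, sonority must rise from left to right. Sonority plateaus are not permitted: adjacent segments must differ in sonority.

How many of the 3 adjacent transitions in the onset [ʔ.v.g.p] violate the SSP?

/ʔ/ — plosive, sonority 1.
/v/ — fricative, sonority 2.
/g/ — plosive, sonority 1.
/p/ — plosive, sonority 1.
/ʔ/→/v/: 1→2 (rises) — ok.
/v/→/g/: 2→1 (does not rise) — violation.
/g/→/p/: 1→1 (plateau) — violation.

2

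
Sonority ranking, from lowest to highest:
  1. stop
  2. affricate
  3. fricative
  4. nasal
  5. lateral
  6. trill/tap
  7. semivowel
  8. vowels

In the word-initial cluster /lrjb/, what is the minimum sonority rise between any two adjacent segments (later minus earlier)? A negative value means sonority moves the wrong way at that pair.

-6

/l/ — lateral, sonority 5.
/r/ — trill/tap, sonority 6.
/j/ — semivowel, sonority 7.
/b/ — stop, sonority 1.
/l/→/r/: change +1.
/r/→/j/: change +1.
/j/→/b/: change -6.
Minimum = -6.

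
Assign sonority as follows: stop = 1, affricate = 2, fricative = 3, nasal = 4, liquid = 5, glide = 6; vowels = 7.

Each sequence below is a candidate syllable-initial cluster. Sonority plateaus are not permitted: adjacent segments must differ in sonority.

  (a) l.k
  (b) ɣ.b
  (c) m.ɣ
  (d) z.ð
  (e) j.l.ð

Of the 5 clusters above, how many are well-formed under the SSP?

0

(a) sonority 5-1: ill-formed.
(b) sonority 3-1: ill-formed.
(c) sonority 4-3: ill-formed.
(d) sonority 3-3: ill-formed.
(e) sonority 6-5-3: ill-formed.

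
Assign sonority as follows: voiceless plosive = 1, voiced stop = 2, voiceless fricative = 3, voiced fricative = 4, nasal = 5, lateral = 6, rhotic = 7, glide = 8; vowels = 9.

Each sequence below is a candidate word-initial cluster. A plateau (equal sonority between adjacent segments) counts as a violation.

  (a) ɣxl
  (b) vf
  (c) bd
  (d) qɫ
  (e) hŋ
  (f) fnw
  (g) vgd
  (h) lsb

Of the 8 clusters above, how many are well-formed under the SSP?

3

(a) 4-3-6 → violates
(b) 4-3 → violates
(c) 2-2 → violates
(d) 1-6 → obeys
(e) 3-5 → obeys
(f) 3-5-8 → obeys
(g) 4-2-2 → violates
(h) 6-3-2 → violates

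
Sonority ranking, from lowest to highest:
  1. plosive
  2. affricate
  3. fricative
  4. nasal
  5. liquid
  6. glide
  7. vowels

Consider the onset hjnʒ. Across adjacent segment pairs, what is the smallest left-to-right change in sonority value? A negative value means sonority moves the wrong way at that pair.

-2

/h/ — fricative, sonority 3.
/j/ — glide, sonority 6.
/n/ — nasal, sonority 4.
/ʒ/ — fricative, sonority 3.
/h/→/j/: change +3.
/j/→/n/: change -2.
/n/→/ʒ/: change -1.
Minimum = -2.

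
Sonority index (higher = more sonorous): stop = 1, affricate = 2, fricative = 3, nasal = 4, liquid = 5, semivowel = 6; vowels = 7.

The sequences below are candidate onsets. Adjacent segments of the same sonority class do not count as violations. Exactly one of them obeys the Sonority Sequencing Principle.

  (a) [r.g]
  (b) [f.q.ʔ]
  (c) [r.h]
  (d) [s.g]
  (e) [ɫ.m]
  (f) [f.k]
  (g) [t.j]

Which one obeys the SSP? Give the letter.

(a) [r.g]: profile 5-1 — violates.
(b) [f.q.ʔ]: profile 3-1-1 — violates.
(c) [r.h]: profile 5-3 — violates.
(d) [s.g]: profile 3-1 — violates.
(e) [ɫ.m]: profile 5-4 — violates.
(f) [f.k]: profile 3-1 — violates.
(g) [t.j]: profile 1-6 — obeys.

g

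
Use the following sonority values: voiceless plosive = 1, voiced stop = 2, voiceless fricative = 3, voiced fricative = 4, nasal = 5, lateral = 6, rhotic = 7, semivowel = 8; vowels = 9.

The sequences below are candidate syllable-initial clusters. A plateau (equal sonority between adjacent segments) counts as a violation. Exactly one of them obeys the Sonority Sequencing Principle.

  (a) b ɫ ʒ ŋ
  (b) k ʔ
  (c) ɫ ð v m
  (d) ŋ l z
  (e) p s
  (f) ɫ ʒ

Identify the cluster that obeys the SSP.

(a) 2-6-4-5 → violates
(b) 1-1 → violates
(c) 6-4-4-5 → violates
(d) 5-6-4 → violates
(e) 1-3 → obeys
(f) 6-4 → violates

e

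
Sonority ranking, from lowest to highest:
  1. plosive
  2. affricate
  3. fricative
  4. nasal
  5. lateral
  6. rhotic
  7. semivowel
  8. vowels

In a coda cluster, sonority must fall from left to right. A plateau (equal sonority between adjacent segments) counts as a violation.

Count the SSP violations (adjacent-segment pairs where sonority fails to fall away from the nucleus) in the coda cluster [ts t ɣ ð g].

2

/ts/: affricate = 2.
/t/: plosive = 1.
/ɣ/: fricative = 3.
/ð/: fricative = 3.
/g/: plosive = 1.
/ts/→/t/: 2→1 (falls) — ok.
/t/→/ɣ/: 1→3 (does not fall) — violation.
/ɣ/→/ð/: 3→3 (plateau) — violation.
/ð/→/g/: 3→1 (falls) — ok.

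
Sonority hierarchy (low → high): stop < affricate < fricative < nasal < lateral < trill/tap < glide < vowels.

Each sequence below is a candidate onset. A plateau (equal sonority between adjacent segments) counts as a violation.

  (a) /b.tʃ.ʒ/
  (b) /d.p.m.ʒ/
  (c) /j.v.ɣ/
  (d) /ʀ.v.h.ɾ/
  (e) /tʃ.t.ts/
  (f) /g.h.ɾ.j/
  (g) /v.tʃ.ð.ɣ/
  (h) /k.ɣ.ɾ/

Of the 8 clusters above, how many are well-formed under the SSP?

3

(a) sonority 1-2-3: well-formed.
(b) sonority 1-1-4-3: ill-formed.
(c) sonority 7-3-3: ill-formed.
(d) sonority 6-3-3-6: ill-formed.
(e) sonority 2-1-2: ill-formed.
(f) sonority 1-3-6-7: well-formed.
(g) sonority 3-2-3-3: ill-formed.
(h) sonority 1-3-6: well-formed.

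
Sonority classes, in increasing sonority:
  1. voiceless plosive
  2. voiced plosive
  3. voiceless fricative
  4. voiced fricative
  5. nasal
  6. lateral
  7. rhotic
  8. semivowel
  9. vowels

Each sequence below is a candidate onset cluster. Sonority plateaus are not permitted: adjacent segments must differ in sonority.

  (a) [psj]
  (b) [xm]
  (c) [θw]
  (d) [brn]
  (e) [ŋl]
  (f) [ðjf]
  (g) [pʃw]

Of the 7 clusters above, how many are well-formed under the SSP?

5

(a) [psj]: profile 1-3-8 — obeys.
(b) [xm]: profile 3-5 — obeys.
(c) [θw]: profile 3-8 — obeys.
(d) [brn]: profile 2-7-5 — violates.
(e) [ŋl]: profile 5-6 — obeys.
(f) [ðjf]: profile 4-8-3 — violates.
(g) [pʃw]: profile 1-3-8 — obeys.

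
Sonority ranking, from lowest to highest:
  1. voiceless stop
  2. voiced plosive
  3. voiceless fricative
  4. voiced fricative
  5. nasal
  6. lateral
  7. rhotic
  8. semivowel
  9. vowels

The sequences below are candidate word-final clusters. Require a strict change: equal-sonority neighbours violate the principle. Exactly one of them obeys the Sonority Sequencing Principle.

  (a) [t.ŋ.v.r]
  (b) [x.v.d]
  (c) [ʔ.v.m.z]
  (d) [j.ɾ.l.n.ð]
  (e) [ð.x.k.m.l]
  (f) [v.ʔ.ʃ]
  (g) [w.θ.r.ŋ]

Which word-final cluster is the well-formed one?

d

(a) [t.ŋ.v.r]: profile 1-5-4-7 — violates.
(b) [x.v.d]: profile 3-4-2 — violates.
(c) [ʔ.v.m.z]: profile 1-4-5-4 — violates.
(d) [j.ɾ.l.n.ð]: profile 8-7-6-5-4 — obeys.
(e) [ð.x.k.m.l]: profile 4-3-1-5-6 — violates.
(f) [v.ʔ.ʃ]: profile 4-1-3 — violates.
(g) [w.θ.r.ŋ]: profile 8-3-7-5 — violates.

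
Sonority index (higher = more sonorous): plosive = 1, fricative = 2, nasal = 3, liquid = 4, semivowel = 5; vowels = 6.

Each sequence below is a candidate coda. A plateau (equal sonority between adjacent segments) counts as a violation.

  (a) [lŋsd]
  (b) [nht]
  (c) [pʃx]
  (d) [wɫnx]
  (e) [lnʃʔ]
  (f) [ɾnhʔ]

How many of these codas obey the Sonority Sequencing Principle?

(a) sonority 4-3-2-1: well-formed.
(b) sonority 3-2-1: well-formed.
(c) sonority 1-2-2: ill-formed.
(d) sonority 5-4-3-2: well-formed.
(e) sonority 4-3-2-1: well-formed.
(f) sonority 4-3-2-1: well-formed.

5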